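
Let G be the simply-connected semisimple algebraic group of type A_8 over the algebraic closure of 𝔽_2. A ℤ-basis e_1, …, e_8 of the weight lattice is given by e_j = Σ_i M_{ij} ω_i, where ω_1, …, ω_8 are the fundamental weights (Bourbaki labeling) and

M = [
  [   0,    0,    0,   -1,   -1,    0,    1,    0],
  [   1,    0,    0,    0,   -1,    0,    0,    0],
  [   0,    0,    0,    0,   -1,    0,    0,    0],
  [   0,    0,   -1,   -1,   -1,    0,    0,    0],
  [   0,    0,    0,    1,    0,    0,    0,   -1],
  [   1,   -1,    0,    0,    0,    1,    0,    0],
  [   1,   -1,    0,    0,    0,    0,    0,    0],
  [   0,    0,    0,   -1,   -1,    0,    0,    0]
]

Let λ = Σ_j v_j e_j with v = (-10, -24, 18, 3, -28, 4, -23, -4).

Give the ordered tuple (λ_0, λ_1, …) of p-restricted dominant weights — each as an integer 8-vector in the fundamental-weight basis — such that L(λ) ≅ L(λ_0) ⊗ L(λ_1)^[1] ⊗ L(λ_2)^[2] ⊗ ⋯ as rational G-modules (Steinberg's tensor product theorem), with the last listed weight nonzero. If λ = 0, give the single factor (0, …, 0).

ω-coordinates c = M·v, v = (-10, -24, 18, 3, -28, 4, -23, -4):
  c_1 = (0)·(-10) + (0)·(-24) + 0·18 + (-1)·(3) + (-1)·(-28) + 0·4 + (1)·(-23) + (0)·(-4) = 2
  c_2 = (1)·(-10) + (0)·(-24) + 0·18 + 0·3 + (-1)·(-28) + 0·4 + (0)·(-23) + (0)·(-4) = 18
  c_3 = (0)·(-10) + (0)·(-24) + 0·18 + 0·3 + (-1)·(-28) + 0·4 + (0)·(-23) + (0)·(-4) = 28
  c_4 = (0)·(-10) + (0)·(-24) + (-1)·(18) + (-1)·(3) + (-1)·(-28) + 0·4 + (0)·(-23) + (0)·(-4) = 7
  c_5 = (0)·(-10) + (0)·(-24) + 0·18 + 1·3 + (0)·(-28) + 0·4 + (0)·(-23) + (-1)·(-4) = 7
  c_6 = (1)·(-10) + (-1)·(-24) + 0·18 + 0·3 + (0)·(-28) + 1·4 + (0)·(-23) + (0)·(-4) = 18
  c_7 = (1)·(-10) + (-1)·(-24) + 0·18 + 0·3 + (0)·(-28) + 0·4 + (0)·(-23) + (0)·(-4) = 14
  c_8 = (0)·(-10) + (0)·(-24) + 0·18 + (-1)·(3) + (-1)·(-28) + 0·4 + (0)·(-23) + (0)·(-4) = 25
Base-2 expansion of each c_i:
  c_1 = 2 = 0·2^0 + 1·2^1
  c_2 = 18 = 0·2^0 + 1·2^1 + 0·2^2 + 0·2^3 + 1·2^4
  c_3 = 28 = 0·2^0 + 0·2^1 + 1·2^2 + 1·2^3 + 1·2^4
  c_4 = 7 = 1·2^0 + 1·2^1 + 1·2^2
  c_5 = 7 = 1·2^0 + 1·2^1 + 1·2^2
  c_6 = 18 = 0·2^0 + 1·2^1 + 0·2^2 + 0·2^3 + 1·2^4
  c_7 = 14 = 0·2^0 + 1·2^1 + 1·2^2 + 1·2^3
  c_8 = 25 = 1·2^0 + 0·2^1 + 0·2^2 + 1·2^3 + 1·2^4
λ_0 = (0, 0, 0, 1, 1, 0, 0, 1)
λ_1 = (1, 1, 0, 1, 1, 1, 1, 0)
λ_2 = (0, 0, 1, 1, 1, 0, 1, 0)
λ_3 = (0, 0, 1, 0, 0, 0, 1, 1)
λ_4 = (0, 1, 1, 0, 0, 1, 0, 1)

((0, 0, 0, 1, 1, 0, 0, 1), (1, 1, 0, 1, 1, 1, 1, 0), (0, 0, 1, 1, 1, 0, 1, 0), (0, 0, 1, 0, 0, 0, 1, 1), (0, 1, 1, 0, 0, 1, 0, 1))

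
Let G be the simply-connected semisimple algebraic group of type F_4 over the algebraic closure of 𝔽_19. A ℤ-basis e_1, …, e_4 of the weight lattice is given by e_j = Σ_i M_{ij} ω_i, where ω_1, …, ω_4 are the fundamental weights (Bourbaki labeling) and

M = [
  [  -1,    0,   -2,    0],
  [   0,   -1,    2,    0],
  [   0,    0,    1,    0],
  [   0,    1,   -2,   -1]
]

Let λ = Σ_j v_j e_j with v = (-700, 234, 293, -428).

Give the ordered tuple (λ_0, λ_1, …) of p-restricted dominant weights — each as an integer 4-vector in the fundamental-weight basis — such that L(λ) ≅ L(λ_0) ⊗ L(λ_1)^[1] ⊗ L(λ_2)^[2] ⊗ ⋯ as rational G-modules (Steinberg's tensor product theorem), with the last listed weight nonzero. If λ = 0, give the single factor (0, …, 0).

Compute c_i = Σ_j M_{ij} v_j with v = (-700, 234, 293, -428):
  c_1 = (-1)·(-700) + 0·234 + (-2)·(293) + (0)·(-428) = 114
  c_2 = (0)·(-700) + (-1)·(234) + 2·293 + (0)·(-428) = 352
  c_3 = (0)·(-700) + 0·234 + 1·293 + (0)·(-428) = 293
  c_4 = (0)·(-700) + 1·234 + (-2)·(293) + (-1)·(-428) = 76
p = 19; digits c_i = Σ_j d_{ij}·19^j, 0 ≤ d_{ij} < 19:
  c_1 = 114 = 0·19^0 + 6·19^1
  c_2 = 352 = 10·19^0 + 18·19^1
  c_3 = 293 = 8·19^0 + 15·19^1
  c_4 = 76 = 0·19^0 + 4·19^1
p-restricted factor λ_0 = (0, 10, 8, 0)
p-restricted factor λ_1 = (6, 18, 15, 4)

((0, 10, 8, 0), (6, 18, 15, 4))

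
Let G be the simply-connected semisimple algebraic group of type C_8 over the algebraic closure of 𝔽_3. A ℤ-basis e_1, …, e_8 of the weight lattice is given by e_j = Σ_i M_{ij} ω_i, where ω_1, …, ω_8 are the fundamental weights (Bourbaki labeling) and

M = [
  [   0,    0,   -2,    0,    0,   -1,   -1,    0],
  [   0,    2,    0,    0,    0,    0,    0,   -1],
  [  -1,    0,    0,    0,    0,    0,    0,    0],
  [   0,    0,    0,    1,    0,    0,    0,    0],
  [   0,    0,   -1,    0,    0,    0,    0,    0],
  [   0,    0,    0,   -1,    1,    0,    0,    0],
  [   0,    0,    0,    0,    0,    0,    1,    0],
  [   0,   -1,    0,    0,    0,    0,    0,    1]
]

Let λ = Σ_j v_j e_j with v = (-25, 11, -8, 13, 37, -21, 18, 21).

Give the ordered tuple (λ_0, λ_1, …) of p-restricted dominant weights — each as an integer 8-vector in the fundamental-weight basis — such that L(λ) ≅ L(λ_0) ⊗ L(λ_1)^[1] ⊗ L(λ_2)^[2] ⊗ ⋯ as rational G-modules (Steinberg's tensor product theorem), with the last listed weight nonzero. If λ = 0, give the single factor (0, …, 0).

In the fundamental-weight basis, λ has coordinates c = M·v (v = (-25, 11, -8, 13, 37, -21, 18, 21)):
  c_1 = (0)·(-25) + 0·11 + (-2)·(-8) + 0·13 + 0·37 + (-1)·(-21) + (-1)·(18) + 0·21 = 19
  c_2 = (0)·(-25) + 2·11 + (0)·(-8) + 0·13 + 0·37 + (0)·(-21) + 0·18 + (-1)·(21) = 1
  c_3 = (-1)·(-25) + 0·11 + (0)·(-8) + 0·13 + 0·37 + (0)·(-21) + 0·18 + 0·21 = 25
  c_4 = (0)·(-25) + 0·11 + (0)·(-8) + 1·13 + 0·37 + (0)·(-21) + 0·18 + 0·21 = 13
  c_5 = (0)·(-25) + 0·11 + (-1)·(-8) + 0·13 + 0·37 + (0)·(-21) + 0·18 + 0·21 = 8
  c_6 = (0)·(-25) + 0·11 + (0)·(-8) + (-1)·(13) + 1·37 + (0)·(-21) + 0·18 + 0·21 = 24
  c_7 = (0)·(-25) + 0·11 + (0)·(-8) + 0·13 + 0·37 + (0)·(-21) + 1·18 + 0·21 = 18
  c_8 = (0)·(-25) + (-1)·(11) + (0)·(-8) + 0·13 + 0·37 + (0)·(-21) + 0·18 + 1·21 = 10
p = 3; digits c_i = Σ_j d_{ij}·3^j, 0 ≤ d_{ij} < 3:
  c_1 = 19 = 1·3^0 + 0·3^1 + 2·3^2
  c_2 = 1 = 1·3^0
  c_3 = 25 = 1·3^0 + 2·3^1 + 2·3^2
  c_4 = 13 = 1·3^0 + 1·3^1 + 1·3^2
  c_5 = 8 = 2·3^0 + 2·3^1
  c_6 = 24 = 0·3^0 + 2·3^1 + 2·3^2
  c_7 = 18 = 0·3^0 + 0·3^1 + 2·3^2
  c_8 = 10 = 1·3^0 + 0·3^1 + 1·3^2
λ_0 = (1, 1, 1, 1, 2, 0, 0, 1)
λ_1 = (0, 0, 2, 1, 2, 2, 0, 0)
λ_2 = (2, 0, 2, 1, 0, 2, 2, 1)

((1, 1, 1, 1, 2, 0, 0, 1), (0, 0, 2, 1, 2, 2, 0, 0), (2, 0, 2, 1, 0, 2, 2, 1))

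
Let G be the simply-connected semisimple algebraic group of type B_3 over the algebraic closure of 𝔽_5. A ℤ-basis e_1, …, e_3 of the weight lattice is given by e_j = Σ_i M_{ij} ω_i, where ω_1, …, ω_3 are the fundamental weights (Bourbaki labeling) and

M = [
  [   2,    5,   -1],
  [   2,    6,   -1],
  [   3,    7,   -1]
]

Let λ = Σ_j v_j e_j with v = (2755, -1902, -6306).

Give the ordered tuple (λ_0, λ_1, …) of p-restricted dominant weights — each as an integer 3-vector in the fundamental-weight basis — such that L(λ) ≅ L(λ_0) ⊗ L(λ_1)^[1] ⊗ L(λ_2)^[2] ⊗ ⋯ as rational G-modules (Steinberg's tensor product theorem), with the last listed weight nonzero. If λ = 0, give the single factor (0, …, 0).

ω-coordinates c = M·v, v = (2755, -1902, -6306):
  c_1 = (2)·(2755) + (5)·(-1902) + (-1)·(-6306) = 2306
  c_2 = (2)·(2755) + (6)·(-1902) + (-1)·(-6306) = 404
  c_3 = (3)·(2755) + (7)·(-1902) + (-1)·(-6306) = 1257
Expand coordinatewise in base 5:
  c_1 = 2306 = 1·5^0 + 1·5^1 + 2·5^2 + 3·5^3 + 3·5^4
  c_2 = 404 = 4·5^0 + 0·5^1 + 1·5^2 + 3·5^3
  c_3 = 1257 = 2·5^0 + 1·5^1 + 0·5^2 + 0·5^3 + 2·5^4
λ_0 = (1, 4, 2)
λ_1 = (1, 0, 1)
λ_2 = (2, 1, 0)
λ_3 = (3, 3, 0)
λ_4 = (3, 0, 2)

((1, 4, 2), (1, 0, 1), (2, 1, 0), (3, 3, 0), (3, 0, 2))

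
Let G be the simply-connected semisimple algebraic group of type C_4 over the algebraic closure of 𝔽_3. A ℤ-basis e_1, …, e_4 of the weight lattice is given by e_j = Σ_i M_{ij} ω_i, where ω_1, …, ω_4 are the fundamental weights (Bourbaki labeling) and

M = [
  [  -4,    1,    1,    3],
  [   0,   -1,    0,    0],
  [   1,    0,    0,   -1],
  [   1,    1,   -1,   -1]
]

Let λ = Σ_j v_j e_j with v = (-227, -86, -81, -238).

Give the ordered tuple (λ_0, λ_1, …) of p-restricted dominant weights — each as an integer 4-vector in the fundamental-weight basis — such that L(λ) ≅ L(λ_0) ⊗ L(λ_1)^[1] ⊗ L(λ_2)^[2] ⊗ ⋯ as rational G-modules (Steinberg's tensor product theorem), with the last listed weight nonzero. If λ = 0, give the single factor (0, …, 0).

((0, 2, 2, 0), (0, 1, 0, 2), (0, 0, 1, 0), (1, 0, 0, 0), (0, 1, 0, 0))

Compute c_i = Σ_j M_{ij} v_j with v = (-227, -86, -81, -238):
  c_1 = -4*-227 + 1*-86 + 1*-81 + 3*-238 = 27
  c_2 = 0*-227 + -1*-86 + 0*-81 + 0*-238 = 86
  c_3 = 1*-227 + 0*-86 + 0*-81 + -1*-238 = 11
  c_4 = 1*-227 + 1*-86 + -1*-81 + -1*-238 = 6
Writing each c_i in base p = 3:
  c_1 = 27 = 0·3^0 + 0·3^1 + 0·3^2 + 1·3^3
  c_2 = 86 = 2·3^0 + 1·3^1 + 0·3^2 + 0·3^3 + 1·3^4
  c_3 = 11 = 2·3^0 + 0·3^1 + 1·3^2
  c_4 = 6 = 0·3^0 + 2·3^1
λ_0 = (0, 2, 2, 0)
λ_1 = (0, 1, 0, 2)
λ_2 = (0, 0, 1, 0)
λ_3 = (1, 0, 0, 0)
λ_4 = (0, 1, 0, 0)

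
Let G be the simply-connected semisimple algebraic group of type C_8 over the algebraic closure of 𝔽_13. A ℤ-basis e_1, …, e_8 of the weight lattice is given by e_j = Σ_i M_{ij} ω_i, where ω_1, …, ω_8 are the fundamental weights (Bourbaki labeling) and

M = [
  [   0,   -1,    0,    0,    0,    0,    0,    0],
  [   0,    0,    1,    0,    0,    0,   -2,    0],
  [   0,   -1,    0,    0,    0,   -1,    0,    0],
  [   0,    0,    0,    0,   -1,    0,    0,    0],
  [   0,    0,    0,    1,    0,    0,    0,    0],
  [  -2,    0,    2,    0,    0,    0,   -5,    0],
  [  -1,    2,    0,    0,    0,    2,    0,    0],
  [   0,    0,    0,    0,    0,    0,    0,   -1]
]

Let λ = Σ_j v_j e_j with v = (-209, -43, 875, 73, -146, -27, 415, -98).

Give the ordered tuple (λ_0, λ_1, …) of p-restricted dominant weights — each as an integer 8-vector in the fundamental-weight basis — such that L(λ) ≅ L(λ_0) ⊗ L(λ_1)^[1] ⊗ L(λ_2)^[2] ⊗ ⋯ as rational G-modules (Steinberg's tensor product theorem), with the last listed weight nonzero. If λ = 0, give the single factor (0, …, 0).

((4, 6, 5, 3, 8, 2, 4, 7), (3, 3, 5, 11, 5, 7, 5, 7))

In the fundamental-weight basis, λ has coordinates c = M·v (v = (-209, -43, 875, 73, -146, -27, 415, -98)):
  c_1 = (0)·(-209) + (-1)·(-43) + (0)·(875) + (0)·(73) + (0)·(-146) + (0)·(-27) + (0)·(415) + (0)·(-98) = 43
  c_2 = (0)·(-209) + (0)·(-43) + (1)·(875) + (0)·(73) + (0)·(-146) + (0)·(-27) + (-2)·(415) + (0)·(-98) = 45
  c_3 = (0)·(-209) + (-1)·(-43) + (0)·(875) + (0)·(73) + (0)·(-146) + (-1)·(-27) + (0)·(415) + (0)·(-98) = 70
  c_4 = (0)·(-209) + (0)·(-43) + (0)·(875) + (0)·(73) + (-1)·(-146) + (0)·(-27) + (0)·(415) + (0)·(-98) = 146
  c_5 = (0)·(-209) + (0)·(-43) + (0)·(875) + (1)·(73) + (0)·(-146) + (0)·(-27) + (0)·(415) + (0)·(-98) = 73
  c_6 = (-2)·(-209) + (0)·(-43) + (2)·(875) + (0)·(73) + (0)·(-146) + (0)·(-27) + (-5)·(415) + (0)·(-98) = 93
  c_7 = (-1)·(-209) + (2)·(-43) + (0)·(875) + (0)·(73) + (0)·(-146) + (2)·(-27) + (0)·(415) + (0)·(-98) = 69
  c_8 = (0)·(-209) + (0)·(-43) + (0)·(875) + (0)·(73) + (0)·(-146) + (0)·(-27) + (0)·(415) + (-1)·(-98) = 98
p = 13; digits c_i = Σ_j d_{ij}·13^j, 0 ≤ d_{ij} < 13:
  c_1 = 43 = 4·13^0 + 3·13^1
  c_2 = 45 = 6·13^0 + 3·13^1
  c_3 = 70 = 5·13^0 + 5·13^1
  c_4 = 146 = 3·13^0 + 11·13^1
  c_5 = 73 = 8·13^0 + 5·13^1
  c_6 = 93 = 2·13^0 + 7·13^1
  c_7 = 69 = 4·13^0 + 5·13^1
  c_8 = 98 = 7·13^0 + 7·13^1
Factor λ_0 = (4, 6, 5, 3, 8, 2, 4, 7)
Factor λ_1 = (3, 3, 5, 11, 5, 7, 5, 7)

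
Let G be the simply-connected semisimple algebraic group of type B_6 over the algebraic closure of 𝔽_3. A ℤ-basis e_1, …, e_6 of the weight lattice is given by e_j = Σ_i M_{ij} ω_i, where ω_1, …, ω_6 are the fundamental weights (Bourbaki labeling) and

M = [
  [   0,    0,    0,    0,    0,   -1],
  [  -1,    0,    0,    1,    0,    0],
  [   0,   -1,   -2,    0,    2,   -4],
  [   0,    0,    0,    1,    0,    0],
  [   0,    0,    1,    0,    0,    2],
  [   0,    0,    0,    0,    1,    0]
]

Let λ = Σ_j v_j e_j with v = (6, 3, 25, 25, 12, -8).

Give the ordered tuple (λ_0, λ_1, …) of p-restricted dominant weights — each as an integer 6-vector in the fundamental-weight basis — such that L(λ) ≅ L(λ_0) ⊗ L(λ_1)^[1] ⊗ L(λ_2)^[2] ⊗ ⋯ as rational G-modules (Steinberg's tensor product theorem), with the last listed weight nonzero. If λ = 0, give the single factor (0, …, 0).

((2, 1, 0, 1, 0, 0), (2, 0, 1, 2, 0, 1), (0, 2, 0, 2, 1, 1))

Compute c_i = Σ_j M_{ij} v_j with v = (6, 3, 25, 25, 12, -8):
  c_1 = (0)·(6) + (0)·(3) + (0)·(25) + (0)·(25) + (0)·(12) + (-1)·(-8) = 8
  c_2 = (-1)·(6) + (0)·(3) + (0)·(25) + (1)·(25) + (0)·(12) + (0)·(-8) = 19
  c_3 = (0)·(6) + (-1)·(3) + (-2)·(25) + (0)·(25) + (2)·(12) + (-4)·(-8) = 3
  c_4 = (0)·(6) + (0)·(3) + (0)·(25) + (1)·(25) + (0)·(12) + (0)·(-8) = 25
  c_5 = (0)·(6) + (0)·(3) + (1)·(25) + (0)·(25) + (0)·(12) + (2)·(-8) = 9
  c_6 = (0)·(6) + (0)·(3) + (0)·(25) + (0)·(25) + (1)·(12) + (0)·(-8) = 12
Writing each c_i in base p = 3:
  c_1 = 8 = 2·3^0 + 2·3^1
  c_2 = 19 = 1·3^0 + 0·3^1 + 2·3^2
  c_3 = 3 = 0·3^0 + 1·3^1
  c_4 = 25 = 1·3^0 + 2·3^1 + 2·3^2
  c_5 = 9 = 0·3^0 + 0·3^1 + 1·3^2
  c_6 = 12 = 0·3^0 + 1·3^1 + 1·3^2
λ_0 = (2, 1, 0, 1, 0, 0)
λ_1 = (2, 0, 1, 2, 0, 1)
λ_2 = (0, 2, 0, 2, 1, 1)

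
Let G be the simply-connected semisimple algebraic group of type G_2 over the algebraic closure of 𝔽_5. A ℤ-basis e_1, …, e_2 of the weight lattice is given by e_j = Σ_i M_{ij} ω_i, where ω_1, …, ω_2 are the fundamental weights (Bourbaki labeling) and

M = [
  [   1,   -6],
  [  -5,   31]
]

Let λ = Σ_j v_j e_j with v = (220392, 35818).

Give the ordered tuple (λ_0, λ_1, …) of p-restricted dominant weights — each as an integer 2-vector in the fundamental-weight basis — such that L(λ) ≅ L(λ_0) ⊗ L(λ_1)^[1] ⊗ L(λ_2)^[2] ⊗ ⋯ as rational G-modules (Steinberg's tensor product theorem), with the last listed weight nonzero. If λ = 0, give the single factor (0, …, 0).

Change of basis e → ω: c = M·v where v = (220392, 35818):
  c_1 = 1*220392 + -6*35818 = 5484
  c_2 = -5*220392 + 31*35818 = 8398
p = 5; digits c_i = Σ_j d_{ij}·5^j, 0 ≤ d_{ij} < 5:
  c_1 = 5484 = 4·5^0 + 1·5^1 + 4·5^2 + 3·5^3 + 3·5^4 + 1·5^5
  c_2 = 8398 = 3·5^0 + 4·5^1 + 0·5^2 + 2·5^3 + 3·5^4 + 2·5^5
λ_0 = (4, 3)
λ_1 = (1, 4)
λ_2 = (4, 0)
λ_3 = (3, 2)
λ_4 = (3, 3)
λ_5 = (1, 2)

((4, 3), (1, 4), (4, 0), (3, 2), (3, 3), (1, 2))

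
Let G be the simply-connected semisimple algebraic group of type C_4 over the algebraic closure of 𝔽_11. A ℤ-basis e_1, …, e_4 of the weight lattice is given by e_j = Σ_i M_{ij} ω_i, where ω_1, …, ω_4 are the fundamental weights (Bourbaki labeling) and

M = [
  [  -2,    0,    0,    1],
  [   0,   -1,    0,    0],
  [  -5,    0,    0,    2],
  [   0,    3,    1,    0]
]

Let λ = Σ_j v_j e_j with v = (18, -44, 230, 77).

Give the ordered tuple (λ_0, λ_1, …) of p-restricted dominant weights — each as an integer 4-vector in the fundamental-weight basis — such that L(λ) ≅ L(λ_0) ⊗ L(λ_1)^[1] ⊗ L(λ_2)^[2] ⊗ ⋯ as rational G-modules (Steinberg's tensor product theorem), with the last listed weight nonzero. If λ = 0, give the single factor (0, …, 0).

Converting to the ω-basis (c_i = row i of M dotted with v = (18, -44, 230, 77)):
  c_1 = (-2)·(18) + (0)·(-44) + (0)·(230) + (1)·(77) = 41
  c_2 = (0)·(18) + (-1)·(-44) + (0)·(230) + (0)·(77) = 44
  c_3 = (-5)·(18) + (0)·(-44) + (0)·(230) + (2)·(77) = 64
  c_4 = (0)·(18) + (3)·(-44) + (1)·(230) + (0)·(77) = 98
p = 11; digits c_i = Σ_j d_{ij}·11^j, 0 ≤ d_{ij} < 11:
  c_1 = 41 = 8·11^0 + 3·11^1
  c_2 = 44 = 0·11^0 + 4·11^1
  c_3 = 64 = 9·11^0 + 5·11^1
  c_4 = 98 = 10·11^0 + 8·11^1
λ_0 = (8, 0, 9, 10)
λ_1 = (3, 4, 5, 8)

((8, 0, 9, 10), (3, 4, 5, 8))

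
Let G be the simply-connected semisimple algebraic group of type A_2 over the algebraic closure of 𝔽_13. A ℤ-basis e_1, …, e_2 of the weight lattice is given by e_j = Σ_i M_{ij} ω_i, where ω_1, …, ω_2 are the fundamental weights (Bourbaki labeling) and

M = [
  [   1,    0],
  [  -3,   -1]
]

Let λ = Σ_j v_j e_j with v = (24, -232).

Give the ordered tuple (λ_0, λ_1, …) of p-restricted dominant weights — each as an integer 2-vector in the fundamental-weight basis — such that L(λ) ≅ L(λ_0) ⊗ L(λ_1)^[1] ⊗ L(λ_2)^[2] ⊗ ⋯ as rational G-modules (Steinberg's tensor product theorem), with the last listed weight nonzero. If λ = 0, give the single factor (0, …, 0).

((11, 4), (1, 12))

In the fundamental-weight basis, λ has coordinates c = M·v (v = (24, -232)):
  c_1 = (1)·(24) + (0)·(-232) = 24
  c_2 = (-3)·(24) + (-1)·(-232) = 160
Expand coordinatewise in base 13:
  c_1 = 24 = 11·13^0 + 1·13^1
  c_2 = 160 = 4·13^0 + 12·13^1
λ_0 = (11, 4)
λ_1 = (1, 12)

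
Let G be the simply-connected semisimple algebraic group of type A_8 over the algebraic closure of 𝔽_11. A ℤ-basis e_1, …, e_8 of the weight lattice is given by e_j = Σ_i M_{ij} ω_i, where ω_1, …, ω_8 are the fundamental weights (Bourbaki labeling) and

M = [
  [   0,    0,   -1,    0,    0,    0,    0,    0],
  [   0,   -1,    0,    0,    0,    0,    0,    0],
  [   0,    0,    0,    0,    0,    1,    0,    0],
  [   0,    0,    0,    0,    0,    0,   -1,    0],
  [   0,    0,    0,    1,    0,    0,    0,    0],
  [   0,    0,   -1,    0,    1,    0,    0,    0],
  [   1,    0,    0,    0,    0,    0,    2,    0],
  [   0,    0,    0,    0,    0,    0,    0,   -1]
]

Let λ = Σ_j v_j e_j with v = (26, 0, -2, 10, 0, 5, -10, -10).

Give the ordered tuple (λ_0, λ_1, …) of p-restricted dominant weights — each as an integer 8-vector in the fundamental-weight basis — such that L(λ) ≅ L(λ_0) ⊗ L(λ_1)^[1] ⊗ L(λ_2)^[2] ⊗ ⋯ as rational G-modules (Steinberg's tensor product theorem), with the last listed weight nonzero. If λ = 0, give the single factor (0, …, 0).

Change of basis e → ω: c = M·v where v = (26, 0, -2, 10, 0, 5, -10, -10):
  c_1 = (0)·(26) + (0)·(0) + (-1)·(-2) + (0)·(10) + (0)·(0) + (0)·(5) + (0)·(-10) + (0)·(-10) = 2
  c_2 = (0)·(26) + (-1)·(0) + (0)·(-2) + (0)·(10) + (0)·(0) + (0)·(5) + (0)·(-10) + (0)·(-10) = 0
  c_3 = (0)·(26) + (0)·(0) + (0)·(-2) + (0)·(10) + (0)·(0) + (1)·(5) + (0)·(-10) + (0)·(-10) = 5
  c_4 = (0)·(26) + (0)·(0) + (0)·(-2) + (0)·(10) + (0)·(0) + (0)·(5) + (-1)·(-10) + (0)·(-10) = 10
  c_5 = (0)·(26) + (0)·(0) + (0)·(-2) + (1)·(10) + (0)·(0) + (0)·(5) + (0)·(-10) + (0)·(-10) = 10
  c_6 = (0)·(26) + (0)·(0) + (-1)·(-2) + (0)·(10) + (1)·(0) + (0)·(5) + (0)·(-10) + (0)·(-10) = 2
  c_7 = (1)·(26) + (0)·(0) + (0)·(-2) + (0)·(10) + (0)·(0) + (0)·(5) + (2)·(-10) + (0)·(-10) = 6
  c_8 = (0)·(26) + (0)·(0) + (0)·(-2) + (0)·(10) + (0)·(0) + (0)·(5) + (0)·(-10) + (-1)·(-10) = 10
p = 11; digits c_i = Σ_j d_{ij}·11^j, 0 ≤ d_{ij} < 11:
  c_1 = 2 = 2·11^0
  c_2 = 0
  c_3 = 5 = 5·11^0
  c_4 = 10 = 10·11^0
  c_5 = 10 = 10·11^0
  c_6 = 2 = 2·11^0
  c_7 = 6 = 6·11^0
  c_8 = 10 = 10·11^0
Factor λ_0 = (2, 0, 5, 10, 10, 2, 6, 10)

((2, 0, 5, 10, 10, 2, 6, 10),)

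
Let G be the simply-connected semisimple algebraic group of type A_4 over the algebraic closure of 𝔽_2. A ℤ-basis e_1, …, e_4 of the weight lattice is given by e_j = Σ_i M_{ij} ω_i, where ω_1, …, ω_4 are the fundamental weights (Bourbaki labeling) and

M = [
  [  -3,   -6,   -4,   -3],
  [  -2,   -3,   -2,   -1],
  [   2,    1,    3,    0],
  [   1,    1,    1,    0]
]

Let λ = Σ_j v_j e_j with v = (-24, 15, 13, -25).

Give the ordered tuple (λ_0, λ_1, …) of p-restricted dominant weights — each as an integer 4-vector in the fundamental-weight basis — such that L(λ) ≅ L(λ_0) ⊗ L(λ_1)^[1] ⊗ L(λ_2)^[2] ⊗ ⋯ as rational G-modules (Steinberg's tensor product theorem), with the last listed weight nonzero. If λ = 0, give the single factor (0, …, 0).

((1, 0, 0, 0), (0, 1, 1, 0), (1, 0, 1, 1))

Converting to the ω-basis (c_i = row i of M dotted with v = (-24, 15, 13, -25)):
  c_1 = (-3)·(-24) + (-6)·(15) + (-4)·(13) + (-3)·(-25) = 5
  c_2 = (-2)·(-24) + (-3)·(15) + (-2)·(13) + (-1)·(-25) = 2
  c_3 = (2)·(-24) + 1·15 + 3·13 + (0)·(-25) = 6
  c_4 = (1)·(-24) + 1·15 + 1·13 + (0)·(-25) = 4
p = 2; digits c_i = Σ_j d_{ij}·2^j, 0 ≤ d_{ij} < 2:
  c_1 = 5 = 1·2^0 + 0·2^1 + 1·2^2
  c_2 = 2 = 0·2^0 + 1·2^1
  c_3 = 6 = 0·2^0 + 1·2^1 + 1·2^2
  c_4 = 4 = 0·2^0 + 0·2^1 + 1·2^2
λ_0 = (1, 0, 0, 0)
λ_1 = (0, 1, 1, 0)
λ_2 = (1, 0, 1, 1)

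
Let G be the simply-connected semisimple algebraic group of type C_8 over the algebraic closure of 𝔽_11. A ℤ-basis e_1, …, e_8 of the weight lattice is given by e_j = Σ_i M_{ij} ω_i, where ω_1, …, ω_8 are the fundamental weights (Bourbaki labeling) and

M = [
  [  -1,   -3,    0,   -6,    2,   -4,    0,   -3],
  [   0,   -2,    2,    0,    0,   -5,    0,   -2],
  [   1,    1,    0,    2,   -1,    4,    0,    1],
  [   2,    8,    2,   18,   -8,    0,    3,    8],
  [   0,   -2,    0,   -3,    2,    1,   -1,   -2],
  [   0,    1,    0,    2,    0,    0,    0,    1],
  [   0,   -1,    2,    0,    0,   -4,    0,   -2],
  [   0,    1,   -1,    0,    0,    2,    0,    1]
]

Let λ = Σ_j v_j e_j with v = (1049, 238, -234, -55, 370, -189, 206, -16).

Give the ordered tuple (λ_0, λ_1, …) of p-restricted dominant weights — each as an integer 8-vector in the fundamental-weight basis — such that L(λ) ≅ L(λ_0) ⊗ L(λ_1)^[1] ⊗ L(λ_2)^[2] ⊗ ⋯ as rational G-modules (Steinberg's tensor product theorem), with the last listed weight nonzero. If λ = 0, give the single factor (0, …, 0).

Converting to the ω-basis (c_i = row i of M dotted with v = (1049, 238, -234, -55, 370, -189, 206, -16)):
  c_1 = (-1)·(1049) + (-3)·(238) + (0)·(-234) + (-6)·(-55) + 2·370 + (-4)·(-189) + 0·206 + (-3)·(-16) = 111
  c_2 = 0·1049 + (-2)·(238) + (2)·(-234) + (0)·(-55) + 0·370 + (-5)·(-189) + 0·206 + (-2)·(-16) = 33
  c_3 = 1·1049 + 1·238 + (0)·(-234) + (2)·(-55) + (-1)·(370) + (4)·(-189) + 0·206 + (1)·(-16) = 35
  c_4 = 2·1049 + 8·238 + (2)·(-234) + (18)·(-55) + (-8)·(370) + (0)·(-189) + 3·206 + (8)·(-16) = 74
  c_5 = 0·1049 + (-2)·(238) + (0)·(-234) + (-3)·(-55) + 2·370 + (1)·(-189) + (-1)·(206) + (-2)·(-16) = 66
  c_6 = 0·1049 + 1·238 + (0)·(-234) + (2)·(-55) + 0·370 + (0)·(-189) + 0·206 + (1)·(-16) = 112
  c_7 = 0·1049 + (-1)·(238) + (2)·(-234) + (0)·(-55) + 0·370 + (-4)·(-189) + 0·206 + (-2)·(-16) = 82
  c_8 = 0·1049 + 1·238 + (-1)·(-234) + (0)·(-55) + 0·370 + (2)·(-189) + 0·206 + (1)·(-16) = 78
p = 11; digits c_i = Σ_j d_{ij}·11^j, 0 ≤ d_{ij} < 11:
  c_1 = 111 = 1·11^0 + 10·11^1
  c_2 = 33 = 0·11^0 + 3·11^1
  c_3 = 35 = 2·11^0 + 3·11^1
  c_4 = 74 = 8·11^0 + 6·11^1
  c_5 = 66 = 0·11^0 + 6·11^1
  c_6 = 112 = 2·11^0 + 10·11^1
  c_7 = 82 = 5·11^0 + 7·11^1
  c_8 = 78 = 1·11^0 + 7·11^1
Factor λ_0 = (1, 0, 2, 8, 0, 2, 5, 1)
Factor λ_1 = (10, 3, 3, 6, 6, 10, 7, 7)

((1, 0, 2, 8, 0, 2, 5, 1), (10, 3, 3, 6, 6, 10, 7, 7))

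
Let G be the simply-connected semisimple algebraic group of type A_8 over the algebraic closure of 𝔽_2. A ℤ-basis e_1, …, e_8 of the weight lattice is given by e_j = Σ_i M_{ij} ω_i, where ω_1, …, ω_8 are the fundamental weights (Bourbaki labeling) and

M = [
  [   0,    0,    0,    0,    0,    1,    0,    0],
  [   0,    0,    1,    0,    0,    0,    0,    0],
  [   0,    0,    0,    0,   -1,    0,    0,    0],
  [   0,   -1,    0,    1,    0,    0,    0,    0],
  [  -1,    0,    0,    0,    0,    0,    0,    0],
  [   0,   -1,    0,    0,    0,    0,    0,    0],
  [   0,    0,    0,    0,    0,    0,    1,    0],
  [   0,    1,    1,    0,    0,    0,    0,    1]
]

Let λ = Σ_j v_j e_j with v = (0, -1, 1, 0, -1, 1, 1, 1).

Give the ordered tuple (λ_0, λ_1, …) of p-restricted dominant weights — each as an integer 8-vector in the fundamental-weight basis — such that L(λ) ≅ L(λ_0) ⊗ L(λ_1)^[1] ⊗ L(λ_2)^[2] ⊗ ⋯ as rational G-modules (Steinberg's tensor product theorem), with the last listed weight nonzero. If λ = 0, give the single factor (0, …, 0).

((1, 1, 1, 1, 0, 1, 1, 1),)

Converting to the ω-basis (c_i = row i of M dotted with v = (0, -1, 1, 0, -1, 1, 1, 1)):
  c_1 = (0)·(0) + (0)·(-1) + (0)·(1) + (0)·(0) + (0)·(-1) + (1)·(1) + (0)·(1) + (0)·(1) = 1
  c_2 = (0)·(0) + (0)·(-1) + (1)·(1) + (0)·(0) + (0)·(-1) + (0)·(1) + (0)·(1) + (0)·(1) = 1
  c_3 = (0)·(0) + (0)·(-1) + (0)·(1) + (0)·(0) + (-1)·(-1) + (0)·(1) + (0)·(1) + (0)·(1) = 1
  c_4 = (0)·(0) + (-1)·(-1) + (0)·(1) + (1)·(0) + (0)·(-1) + (0)·(1) + (0)·(1) + (0)·(1) = 1
  c_5 = (-1)·(0) + (0)·(-1) + (0)·(1) + (0)·(0) + (0)·(-1) + (0)·(1) + (0)·(1) + (0)·(1) = 0
  c_6 = (0)·(0) + (-1)·(-1) + (0)·(1) + (0)·(0) + (0)·(-1) + (0)·(1) + (0)·(1) + (0)·(1) = 1
  c_7 = (0)·(0) + (0)·(-1) + (0)·(1) + (0)·(0) + (0)·(-1) + (0)·(1) + (1)·(1) + (0)·(1) = 1
  c_8 = (0)·(0) + (1)·(-1) + (1)·(1) + (0)·(0) + (0)·(-1) + (0)·(1) + (0)·(1) + (1)·(1) = 1
Writing each c_i in base p = 2:
  c_1 = 1 = 1·2^0
  c_2 = 1 = 1·2^0
  c_3 = 1 = 1·2^0
  c_4 = 1 = 1·2^0
  c_5 = 0
  c_6 = 1 = 1·2^0
  c_7 = 1 = 1·2^0
  c_8 = 1 = 1·2^0
p-restricted factor λ_0 = (1, 1, 1, 1, 0, 1, 1, 1)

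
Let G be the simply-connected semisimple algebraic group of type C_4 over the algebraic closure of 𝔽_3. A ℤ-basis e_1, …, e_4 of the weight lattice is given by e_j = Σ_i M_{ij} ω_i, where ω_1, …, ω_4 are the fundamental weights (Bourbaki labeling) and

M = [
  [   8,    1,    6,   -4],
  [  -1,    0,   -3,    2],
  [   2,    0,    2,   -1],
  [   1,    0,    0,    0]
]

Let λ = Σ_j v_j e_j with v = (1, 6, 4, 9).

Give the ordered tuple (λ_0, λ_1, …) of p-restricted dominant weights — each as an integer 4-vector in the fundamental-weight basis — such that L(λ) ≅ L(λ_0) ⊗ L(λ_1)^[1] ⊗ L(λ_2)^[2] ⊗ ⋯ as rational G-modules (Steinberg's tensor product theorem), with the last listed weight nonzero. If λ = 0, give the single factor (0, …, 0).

((2, 2, 1, 1), (0, 1, 0, 0))

Converting to the ω-basis (c_i = row i of M dotted with v = (1, 6, 4, 9)):
  c_1 = 8*1 + 1*6 + 6*4 + -4*9 = 2
  c_2 = -1*1 + 0*6 + -3*4 + 2*9 = 5
  c_3 = 2*1 + 0*6 + 2*4 + -1*9 = 1
  c_4 = 1*1 + 0*6 + 0*4 + 0*9 = 1
p = 3; digits c_i = Σ_j d_{ij}·3^j, 0 ≤ d_{ij} < 3:
  c_1 = 2 = 2·3^0
  c_2 = 5 = 2·3^0 + 1·3^1
  c_3 = 1 = 1·3^0
  c_4 = 1 = 1·3^0
p-restricted factor λ_0 = (2, 2, 1, 1)
p-restricted factor λ_1 = (0, 1, 0, 0)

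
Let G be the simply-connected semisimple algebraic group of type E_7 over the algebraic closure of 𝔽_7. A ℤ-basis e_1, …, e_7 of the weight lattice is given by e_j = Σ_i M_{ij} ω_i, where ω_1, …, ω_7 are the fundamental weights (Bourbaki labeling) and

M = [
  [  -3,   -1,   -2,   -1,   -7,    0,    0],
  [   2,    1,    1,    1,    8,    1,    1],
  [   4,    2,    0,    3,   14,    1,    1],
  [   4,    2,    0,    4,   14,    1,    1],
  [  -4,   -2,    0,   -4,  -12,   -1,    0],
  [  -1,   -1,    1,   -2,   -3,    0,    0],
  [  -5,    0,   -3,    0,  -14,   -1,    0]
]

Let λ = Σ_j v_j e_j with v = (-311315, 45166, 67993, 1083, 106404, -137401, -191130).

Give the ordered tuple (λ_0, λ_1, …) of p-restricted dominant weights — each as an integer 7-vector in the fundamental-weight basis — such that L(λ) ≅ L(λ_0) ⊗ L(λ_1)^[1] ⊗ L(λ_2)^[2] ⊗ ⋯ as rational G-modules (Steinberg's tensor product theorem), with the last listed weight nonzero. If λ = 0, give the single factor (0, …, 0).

((1, 5, 3, 1, 5, 3, 5), (3, 0, 5, 6, 3, 3, 6), (0, 5, 3, 4, 3, 1, 6), (6, 6, 6, 2, 4, 2, 0), (2, 5, 3, 4, 4, 5, 0))

In the fundamental-weight basis, λ has coordinates c = M·v (v = (-311315, 45166, 67993, 1083, 106404, -137401, -191130)):
  c_1 = (-3)·(-311315) + (-1)·(45166) + (-2)·(67993) + (-1)·(1083) + (-7)·(106404) + (0)·(-137401) + (0)·(-191130) = 6882
  c_2 = (2)·(-311315) + 1·45166 + 1·67993 + 1·1083 + 8·106404 + (1)·(-137401) + (1)·(-191130) = 14313
  c_3 = (4)·(-311315) + 2·45166 + 0·67993 + 3·1083 + 14·106404 + (1)·(-137401) + (1)·(-191130) = 9446
  c_4 = (4)·(-311315) + 2·45166 + 0·67993 + 4·1083 + 14·106404 + (1)·(-137401) + (1)·(-191130) = 10529
  c_5 = (-4)·(-311315) + (-2)·(45166) + 0·67993 + (-4)·(1083) + (-12)·(106404) + (-1)·(-137401) + (0)·(-191130) = 11149
  c_6 = (-1)·(-311315) + (-1)·(45166) + 1·67993 + (-2)·(1083) + (-3)·(106404) + (0)·(-137401) + (0)·(-191130) = 12764
  c_7 = (-5)·(-311315) + 0·45166 + (-3)·(67993) + 0·1083 + (-14)·(106404) + (-1)·(-137401) + (0)·(-191130) = 341
p = 7; digits c_i = Σ_j d_{ij}·7^j, 0 ≤ d_{ij} < 7:
  c_1 = 6882 = 1·7^0 + 3·7^1 + 0·7^2 + 6·7^3 + 2·7^4
  c_2 = 14313 = 5·7^0 + 0·7^1 + 5·7^2 + 6·7^3 + 5·7^4
  c_3 = 9446 = 3·7^0 + 5·7^1 + 3·7^2 + 6·7^3 + 3·7^4
  c_4 = 10529 = 1·7^0 + 6·7^1 + 4·7^2 + 2·7^3 + 4·7^4
  c_5 = 11149 = 5·7^0 + 3·7^1 + 3·7^2 + 4·7^3 + 4·7^4
  c_6 = 12764 = 3·7^0 + 3·7^1 + 1·7^2 + 2·7^3 + 5·7^4
  c_7 = 341 = 5·7^0 + 6·7^1 + 6·7^2
p-restricted factor λ_0 = (1, 5, 3, 1, 5, 3, 5)
p-restricted factor λ_1 = (3, 0, 5, 6, 3, 3, 6)
p-restricted factor λ_2 = (0, 5, 3, 4, 3, 1, 6)
p-restricted factor λ_3 = (6, 6, 6, 2, 4, 2, 0)
p-restricted factor λ_4 = (2, 5, 3, 4, 4, 5, 0)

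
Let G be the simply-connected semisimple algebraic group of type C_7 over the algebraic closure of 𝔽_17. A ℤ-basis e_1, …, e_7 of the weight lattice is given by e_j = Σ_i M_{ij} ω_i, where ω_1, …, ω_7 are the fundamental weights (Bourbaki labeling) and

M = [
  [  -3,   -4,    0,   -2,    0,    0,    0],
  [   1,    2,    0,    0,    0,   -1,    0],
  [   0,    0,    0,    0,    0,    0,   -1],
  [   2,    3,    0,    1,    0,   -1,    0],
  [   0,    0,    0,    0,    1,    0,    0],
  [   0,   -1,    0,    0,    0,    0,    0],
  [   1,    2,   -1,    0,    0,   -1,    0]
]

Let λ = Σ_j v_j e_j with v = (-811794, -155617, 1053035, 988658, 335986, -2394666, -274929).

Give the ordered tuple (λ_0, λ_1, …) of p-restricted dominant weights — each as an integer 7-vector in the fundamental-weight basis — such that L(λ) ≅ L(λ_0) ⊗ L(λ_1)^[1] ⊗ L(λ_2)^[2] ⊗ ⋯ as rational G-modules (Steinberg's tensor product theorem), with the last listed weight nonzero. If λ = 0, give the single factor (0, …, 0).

((14, 4, 5, 1, 15, 16, 0), (14, 2, 5, 11, 9, 7, 7), (15, 14, 16, 2, 6, 11, 8), (15, 3, 4, 8, 0, 14, 10), (12, 15, 3, 15, 4, 1, 2))

Change of basis e → ω: c = M·v where v = (-811794, -155617, 1053035, 988658, 335986, -2394666, -274929):
  c_1 = -3*-811794 + -4*-155617 + 0*1053035 + -2*988658 + 0*335986 + 0*-2394666 + 0*-274929 = 1080534
  c_2 = 1*-811794 + 2*-155617 + 0*1053035 + 0*988658 + 0*335986 + -1*-2394666 + 0*-274929 = 1271638
  c_3 = 0*-811794 + 0*-155617 + 0*1053035 + 0*988658 + 0*335986 + 0*-2394666 + -1*-274929 = 274929
  c_4 = 2*-811794 + 3*-155617 + 0*1053035 + 1*988658 + 0*335986 + -1*-2394666 + 0*-274929 = 1292885
  c_5 = 0*-811794 + 0*-155617 + 0*1053035 + 0*988658 + 1*335986 + 0*-2394666 + 0*-274929 = 335986
  c_6 = 0*-811794 + -1*-155617 + 0*1053035 + 0*988658 + 0*335986 + 0*-2394666 + 0*-274929 = 155617
  c_7 = 1*-811794 + 2*-155617 + -1*1053035 + 0*988658 + 0*335986 + -1*-2394666 + 0*-274929 = 218603
Expand coordinatewise in base 17:
  c_1 = 1080534 = 14·17^0 + 14·17^1 + 15·17^2 + 15·17^3 + 12·17^4
  c_2 = 1271638 = 4·17^0 + 2·17^1 + 14·17^2 + 3·17^3 + 15·17^4
  c_3 = 274929 = 5·17^0 + 5·17^1 + 16·17^2 + 4·17^3 + 3·17^4
  c_4 = 1292885 = 1·17^0 + 11·17^1 + 2·17^2 + 8·17^3 + 15·17^4
  c_5 = 335986 = 15·17^0 + 9·17^1 + 6·17^2 + 0·17^3 + 4·17^4
  c_6 = 155617 = 16·17^0 + 7·17^1 + 11·17^2 + 14·17^3 + 1·17^4
  c_7 = 218603 = 0·17^0 + 7·17^1 + 8·17^2 + 10·17^3 + 2·17^4
λ_0 = (14, 4, 5, 1, 15, 16, 0)
λ_1 = (14, 2, 5, 11, 9, 7, 7)
λ_2 = (15, 14, 16, 2, 6, 11, 8)
λ_3 = (15, 3, 4, 8, 0, 14, 10)
λ_4 = (12, 15, 3, 15, 4, 1, 2)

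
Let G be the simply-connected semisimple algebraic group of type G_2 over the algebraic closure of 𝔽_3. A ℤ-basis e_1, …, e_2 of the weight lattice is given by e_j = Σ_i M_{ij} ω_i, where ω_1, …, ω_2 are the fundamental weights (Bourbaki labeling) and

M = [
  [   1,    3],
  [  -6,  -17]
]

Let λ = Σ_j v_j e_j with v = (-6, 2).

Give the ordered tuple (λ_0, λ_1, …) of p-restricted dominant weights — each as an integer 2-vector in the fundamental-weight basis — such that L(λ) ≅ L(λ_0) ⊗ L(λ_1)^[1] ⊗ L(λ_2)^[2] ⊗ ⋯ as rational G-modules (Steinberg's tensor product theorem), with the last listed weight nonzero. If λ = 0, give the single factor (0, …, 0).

Compute c_i = Σ_j M_{ij} v_j with v = (-6, 2):
  c_1 = (1)·(-6) + (3)·(2) = 0
  c_2 = (-6)·(-6) + (-17)·(2) = 2
Expand coordinatewise in base 3:
  c_1 = 0
  c_2 = 2 = 2·3^0
p-restricted factor λ_0 = (0, 2)

((0, 2),)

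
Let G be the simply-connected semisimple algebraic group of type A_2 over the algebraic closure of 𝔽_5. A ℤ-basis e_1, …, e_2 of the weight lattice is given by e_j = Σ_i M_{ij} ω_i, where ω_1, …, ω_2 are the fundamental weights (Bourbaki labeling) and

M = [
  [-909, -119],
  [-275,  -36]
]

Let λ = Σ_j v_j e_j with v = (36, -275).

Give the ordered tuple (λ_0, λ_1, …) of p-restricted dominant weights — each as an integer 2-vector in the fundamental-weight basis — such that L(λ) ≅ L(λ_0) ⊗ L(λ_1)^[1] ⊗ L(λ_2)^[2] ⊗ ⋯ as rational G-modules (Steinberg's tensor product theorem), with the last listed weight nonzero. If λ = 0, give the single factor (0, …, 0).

((1, 0),)

Change of basis e → ω: c = M·v where v = (36, -275):
  c_1 = (-909)·(36) + (-119)·(-275) = 1
  c_2 = (-275)·(36) + (-36)·(-275) = 0
Expand coordinatewise in base 5:
  c_1 = 1 = 1·5^0
  c_2 = 0
p-restricted factor λ_0 = (1, 0)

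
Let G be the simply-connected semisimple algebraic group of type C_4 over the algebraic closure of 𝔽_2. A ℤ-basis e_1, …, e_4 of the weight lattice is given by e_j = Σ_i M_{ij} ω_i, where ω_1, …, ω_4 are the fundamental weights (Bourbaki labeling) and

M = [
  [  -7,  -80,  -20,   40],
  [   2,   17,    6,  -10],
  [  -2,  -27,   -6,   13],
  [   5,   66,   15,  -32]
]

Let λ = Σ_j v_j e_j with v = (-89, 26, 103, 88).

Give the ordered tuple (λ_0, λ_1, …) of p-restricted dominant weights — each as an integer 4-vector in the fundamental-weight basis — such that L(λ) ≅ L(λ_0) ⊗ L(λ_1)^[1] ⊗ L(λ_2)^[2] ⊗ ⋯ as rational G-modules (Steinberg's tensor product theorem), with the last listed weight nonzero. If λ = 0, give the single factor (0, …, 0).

Change of basis e → ω: c = M·v where v = (-89, 26, 103, 88):
  c_1 = -7*-89 + -80*26 + -20*103 + 40*88 = 3
  c_2 = 2*-89 + 17*26 + 6*103 + -10*88 = 2
  c_3 = -2*-89 + -27*26 + -6*103 + 13*88 = 2
  c_4 = 5*-89 + 66*26 + 15*103 + -32*88 = 0
Expand coordinatewise in base 2:
  c_1 = 3 = 1·2^0 + 1·2^1
  c_2 = 2 = 0·2^0 + 1·2^1
  c_3 = 2 = 0·2^0 + 1·2^1
  c_4 = 0
λ_0 = (1, 0, 0, 0)
λ_1 = (1, 1, 1, 0)

((1, 0, 0, 0), (1, 1, 1, 0))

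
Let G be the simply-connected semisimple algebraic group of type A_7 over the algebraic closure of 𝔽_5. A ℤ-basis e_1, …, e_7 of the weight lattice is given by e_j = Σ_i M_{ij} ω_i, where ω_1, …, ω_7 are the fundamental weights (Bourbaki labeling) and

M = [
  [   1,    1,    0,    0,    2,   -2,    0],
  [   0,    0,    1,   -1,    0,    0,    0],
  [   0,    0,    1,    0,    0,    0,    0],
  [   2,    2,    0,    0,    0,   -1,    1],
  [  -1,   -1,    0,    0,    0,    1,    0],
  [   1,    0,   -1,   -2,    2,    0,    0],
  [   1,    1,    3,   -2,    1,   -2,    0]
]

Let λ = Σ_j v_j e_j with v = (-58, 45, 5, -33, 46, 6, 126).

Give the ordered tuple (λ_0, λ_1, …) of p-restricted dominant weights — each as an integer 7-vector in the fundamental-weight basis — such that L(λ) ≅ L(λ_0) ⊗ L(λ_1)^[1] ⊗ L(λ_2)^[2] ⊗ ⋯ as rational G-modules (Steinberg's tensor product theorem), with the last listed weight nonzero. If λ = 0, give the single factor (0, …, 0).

ω-coordinates c = M·v, v = (-58, 45, 5, -33, 46, 6, 126):
  c_1 = (1)·(-58) + (1)·(45) + (0)·(5) + (0)·(-33) + (2)·(46) + (-2)·(6) + (0)·(126) = 67
  c_2 = (0)·(-58) + (0)·(45) + (1)·(5) + (-1)·(-33) + (0)·(46) + (0)·(6) + (0)·(126) = 38
  c_3 = (0)·(-58) + (0)·(45) + (1)·(5) + (0)·(-33) + (0)·(46) + (0)·(6) + (0)·(126) = 5
  c_4 = (2)·(-58) + (2)·(45) + (0)·(5) + (0)·(-33) + (0)·(46) + (-1)·(6) + (1)·(126) = 94
  c_5 = (-1)·(-58) + (-1)·(45) + (0)·(5) + (0)·(-33) + (0)·(46) + (1)·(6) + (0)·(126) = 19
  c_6 = (1)·(-58) + (0)·(45) + (-1)·(5) + (-2)·(-33) + (2)·(46) + (0)·(6) + (0)·(126) = 95
  c_7 = (1)·(-58) + (1)·(45) + (3)·(5) + (-2)·(-33) + (1)·(46) + (-2)·(6) + (0)·(126) = 102
Base-5 expansion of each c_i:
  c_1 = 67 = 2·5^0 + 3·5^1 + 2·5^2
  c_2 = 38 = 3·5^0 + 2·5^1 + 1·5^2
  c_3 = 5 = 0·5^0 + 1·5^1
  c_4 = 94 = 4·5^0 + 3·5^1 + 3·5^2
  c_5 = 19 = 4·5^0 + 3·5^1
  c_6 = 95 = 0·5^0 + 4·5^1 + 3·5^2
  c_7 = 102 = 2·5^0 + 0·5^1 + 4·5^2
λ_0 = (2, 3, 0, 4, 4, 0, 2)
λ_1 = (3, 2, 1, 3, 3, 4, 0)
λ_2 = (2, 1, 0, 3, 0, 3, 4)

((2, 3, 0, 4, 4, 0, 2), (3, 2, 1, 3, 3, 4, 0), (2, 1, 0, 3, 0, 3, 4))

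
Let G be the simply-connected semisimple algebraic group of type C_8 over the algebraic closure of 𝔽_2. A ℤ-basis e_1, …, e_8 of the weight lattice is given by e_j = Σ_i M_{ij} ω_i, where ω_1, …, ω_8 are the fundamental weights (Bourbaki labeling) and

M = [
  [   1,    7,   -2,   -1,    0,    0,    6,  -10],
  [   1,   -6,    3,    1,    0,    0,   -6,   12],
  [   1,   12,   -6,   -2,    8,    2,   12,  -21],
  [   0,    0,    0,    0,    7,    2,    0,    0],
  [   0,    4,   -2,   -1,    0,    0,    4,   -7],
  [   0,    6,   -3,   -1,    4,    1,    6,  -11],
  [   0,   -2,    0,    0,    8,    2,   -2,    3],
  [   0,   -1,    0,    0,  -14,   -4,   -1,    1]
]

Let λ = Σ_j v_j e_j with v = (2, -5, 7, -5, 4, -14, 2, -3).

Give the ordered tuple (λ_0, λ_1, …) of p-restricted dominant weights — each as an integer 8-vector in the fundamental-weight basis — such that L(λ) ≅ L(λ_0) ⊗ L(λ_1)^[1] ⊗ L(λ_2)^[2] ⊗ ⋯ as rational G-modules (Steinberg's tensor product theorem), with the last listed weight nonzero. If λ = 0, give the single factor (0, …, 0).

((0, 0, 1, 0, 0, 1, 1, 0),)

In the fundamental-weight basis, λ has coordinates c = M·v (v = (2, -5, 7, -5, 4, -14, 2, -3)):
  c_1 = 1*2 + 7*-5 + -2*7 + -1*-5 + 0*4 + 0*-14 + 6*2 + -10*-3 = 0
  c_2 = 1*2 + -6*-5 + 3*7 + 1*-5 + 0*4 + 0*-14 + -6*2 + 12*-3 = 0
  c_3 = 1*2 + 12*-5 + -6*7 + -2*-5 + 8*4 + 2*-14 + 12*2 + -21*-3 = 1
  c_4 = 0*2 + 0*-5 + 0*7 + 0*-5 + 7*4 + 2*-14 + 0*2 + 0*-3 = 0
  c_5 = 0*2 + 4*-5 + -2*7 + -1*-5 + 0*4 + 0*-14 + 4*2 + -7*-3 = 0
  c_6 = 0*2 + 6*-5 + -3*7 + -1*-5 + 4*4 + 1*-14 + 6*2 + -11*-3 = 1
  c_7 = 0*2 + -2*-5 + 0*7 + 0*-5 + 8*4 + 2*-14 + -2*2 + 3*-3 = 1
  c_8 = 0*2 + -1*-5 + 0*7 + 0*-5 + -14*4 + -4*-14 + -1*2 + 1*-3 = 0
p = 2; digits c_i = Σ_j d_{ij}·2^j, 0 ≤ d_{ij} < 2:
  c_1 = 0
  c_2 = 0
  c_3 = 1 = 1·2^0
  c_4 = 0
  c_5 = 0
  c_6 = 1 = 1·2^0
  c_7 = 1 = 1·2^0
  c_8 = 0
Factor λ_0 = (0, 0, 1, 0, 0, 1, 1, 0)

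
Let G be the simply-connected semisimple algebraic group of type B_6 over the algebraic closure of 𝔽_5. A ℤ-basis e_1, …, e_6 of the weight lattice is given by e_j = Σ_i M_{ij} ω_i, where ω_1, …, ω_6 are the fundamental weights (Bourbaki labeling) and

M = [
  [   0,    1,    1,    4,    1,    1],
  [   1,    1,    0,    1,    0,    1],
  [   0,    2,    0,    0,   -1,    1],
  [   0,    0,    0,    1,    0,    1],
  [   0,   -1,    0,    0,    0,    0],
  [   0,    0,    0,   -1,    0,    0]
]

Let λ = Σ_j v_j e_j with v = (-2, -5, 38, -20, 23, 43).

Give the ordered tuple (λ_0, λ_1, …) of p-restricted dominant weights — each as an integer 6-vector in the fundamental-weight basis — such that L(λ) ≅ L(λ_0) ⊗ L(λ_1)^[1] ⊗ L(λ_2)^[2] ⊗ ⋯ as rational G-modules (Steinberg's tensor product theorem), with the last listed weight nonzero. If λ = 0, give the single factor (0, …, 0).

((4, 1, 0, 3, 0, 0), (3, 3, 2, 4, 1, 4))

Compute c_i = Σ_j M_{ij} v_j with v = (-2, -5, 38, -20, 23, 43):
  c_1 = (0)·(-2) + (1)·(-5) + (1)·(38) + (4)·(-20) + (1)·(23) + (1)·(43) = 19
  c_2 = (1)·(-2) + (1)·(-5) + (0)·(38) + (1)·(-20) + (0)·(23) + (1)·(43) = 16
  c_3 = (0)·(-2) + (2)·(-5) + (0)·(38) + (0)·(-20) + (-1)·(23) + (1)·(43) = 10
  c_4 = (0)·(-2) + (0)·(-5) + (0)·(38) + (1)·(-20) + (0)·(23) + (1)·(43) = 23
  c_5 = (0)·(-2) + (-1)·(-5) + (0)·(38) + (0)·(-20) + (0)·(23) + (0)·(43) = 5
  c_6 = (0)·(-2) + (0)·(-5) + (0)·(38) + (-1)·(-20) + (0)·(23) + (0)·(43) = 20
p = 5; digits c_i = Σ_j d_{ij}·5^j, 0 ≤ d_{ij} < 5:
  c_1 = 19 = 4·5^0 + 3·5^1
  c_2 = 16 = 1·5^0 + 3·5^1
  c_3 = 10 = 0·5^0 + 2·5^1
  c_4 = 23 = 3·5^0 + 4·5^1
  c_5 = 5 = 0·5^0 + 1·5^1
  c_6 = 20 = 0·5^0 + 4·5^1
λ_0 = (4, 1, 0, 3, 0, 0)
λ_1 = (3, 3, 2, 4, 1, 4)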